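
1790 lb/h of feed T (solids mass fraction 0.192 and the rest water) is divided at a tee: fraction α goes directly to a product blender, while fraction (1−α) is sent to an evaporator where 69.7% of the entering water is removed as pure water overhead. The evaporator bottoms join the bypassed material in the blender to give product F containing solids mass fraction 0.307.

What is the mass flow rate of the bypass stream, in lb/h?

599.4 lb/h

All 1790×0.192 = 343.68 lb/h of solids reaches F, so F = 343.68/0.307 = 1119.5 lb/h and vapour = 670.52 lb/h.
The evaporator receives (1−α)·1790 of feed at 0.808 water and removes 0.697 of that water:
0.697×0.808×(1−α)×1790 = 670.52
(1−α) = 670.52/1008.1 = 0.6651;  α = 0.3349.
Bypass flow = 0.3349×1790 = 599.39 lb/h.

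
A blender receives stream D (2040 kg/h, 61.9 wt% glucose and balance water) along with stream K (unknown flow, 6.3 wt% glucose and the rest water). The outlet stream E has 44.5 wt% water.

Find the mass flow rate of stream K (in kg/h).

265.4 kg/h

Let K be the unknown flow. Total out = 2040 + K.
water balance: 777.24 + 0.937·K = 0.445·(2040 + K)
(0.937 − 0.445)·K = 0.445×2040 − 777.24 = 130.56
K = 130.56 / 0.492 = 265.37 kg/h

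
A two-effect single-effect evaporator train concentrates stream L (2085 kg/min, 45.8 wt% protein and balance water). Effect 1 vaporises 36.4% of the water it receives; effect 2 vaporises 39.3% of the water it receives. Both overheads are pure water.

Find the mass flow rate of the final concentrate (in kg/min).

water in feed = 2085×0.542 = 1130.1 kg/min.
After stage 1: water left = (1−0.364)×1130.1 = 718.72; stream total = 1673.7 kg/min.
After stage 2: water left = (1−0.393)×718.72 = 436.27; final concentrate = 1391.2 kg/min.

1391 kg/min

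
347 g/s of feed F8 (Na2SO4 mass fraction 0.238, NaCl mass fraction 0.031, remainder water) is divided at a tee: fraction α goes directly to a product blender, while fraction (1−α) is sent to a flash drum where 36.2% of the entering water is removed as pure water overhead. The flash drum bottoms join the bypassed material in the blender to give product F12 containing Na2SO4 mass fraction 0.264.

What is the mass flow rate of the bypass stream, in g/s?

All 347×0.238 = 82.586 g/s of Na2SO4 reaches F12, so F12 = 82.586/0.264 = 312.83 g/s and vapour = 34.174 g/s.
The evaporator receives (1−α)·347 of feed at 0.731 water and removes 0.362 of that water:
0.362×0.731×(1−α)×347 = 34.174
(1−α) = 34.174/91.824 = 0.3722;  α = 0.6278.
Bypass flow = 0.6278×347 = 217.86 g/s.

217.9 g/s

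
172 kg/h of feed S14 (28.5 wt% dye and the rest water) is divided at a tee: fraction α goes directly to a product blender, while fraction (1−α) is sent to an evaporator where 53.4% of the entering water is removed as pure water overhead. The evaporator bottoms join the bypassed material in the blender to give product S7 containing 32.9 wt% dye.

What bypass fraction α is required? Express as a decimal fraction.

0.650

All 172×0.285 = 49.02 kg/h of dye reaches S7, so S7 = 49.02/0.329 = 149 kg/h and vapour = 23.003 kg/h.
The evaporator receives (1−α)·172 of feed at 0.715 water and removes 0.534 of that water:
0.534×0.715×(1−α)×172 = 23.003
(1−α) = 23.003/65.671 = 0.3503;  α = 0.6497.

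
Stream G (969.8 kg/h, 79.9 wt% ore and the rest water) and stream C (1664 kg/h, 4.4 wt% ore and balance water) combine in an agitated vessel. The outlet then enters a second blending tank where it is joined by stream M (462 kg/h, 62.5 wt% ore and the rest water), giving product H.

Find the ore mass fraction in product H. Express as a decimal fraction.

0.367

Overall, product flow = 3095.8 kg/h.
ore in = 969.8×0.799 + 1664×0.044 + 462×0.625 = 1136.8 kg/h.
ore fraction in H = 0.367.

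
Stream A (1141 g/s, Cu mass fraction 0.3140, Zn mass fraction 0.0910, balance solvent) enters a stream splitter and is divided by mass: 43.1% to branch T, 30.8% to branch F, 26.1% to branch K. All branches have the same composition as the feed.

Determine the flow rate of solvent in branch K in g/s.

Branch K total = 0.261×1141 = 297.8 g/s.
solvent in K = 0.595×297.8 = 177.19 g/s.

177.2 g/s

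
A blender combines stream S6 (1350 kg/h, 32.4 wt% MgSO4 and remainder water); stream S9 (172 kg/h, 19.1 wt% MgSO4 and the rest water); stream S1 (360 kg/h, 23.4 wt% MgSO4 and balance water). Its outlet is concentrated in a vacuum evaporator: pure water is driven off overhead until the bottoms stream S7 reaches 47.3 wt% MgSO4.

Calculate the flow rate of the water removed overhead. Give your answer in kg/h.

MgSO4 entering = 1350×0.324 + 172×0.191 + 360×0.234 = 554.49 kg/h.
All MgSO4 reports to S7, so S7 = 554.49/0.473 = 1172.3 kg/h.
Total feed = 1882 kg/h; overhead = 1882 − 1172.3 = 709.71 kg/h.

709.7 kg/h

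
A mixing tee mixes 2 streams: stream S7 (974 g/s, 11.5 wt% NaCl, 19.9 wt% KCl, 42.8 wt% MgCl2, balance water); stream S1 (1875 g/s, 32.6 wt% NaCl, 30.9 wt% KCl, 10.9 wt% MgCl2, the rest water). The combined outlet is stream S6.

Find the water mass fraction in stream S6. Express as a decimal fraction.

0.2567

Total flow out = 974 + 1875 = 2849 g/s.
water in = 974×0.258 + 1875×0.256 = 731.29 g/s.
water mass fraction in S6 = 731.29/2849 = 0.2567.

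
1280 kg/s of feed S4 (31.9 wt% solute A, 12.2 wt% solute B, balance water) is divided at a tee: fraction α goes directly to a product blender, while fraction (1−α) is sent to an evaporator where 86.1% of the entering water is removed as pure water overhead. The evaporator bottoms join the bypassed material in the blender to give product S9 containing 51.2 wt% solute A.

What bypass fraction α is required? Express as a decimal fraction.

0.217

All 1280×0.319 = 408.32 kg/s of solute A reaches S9, so S9 = 408.32/0.512 = 797.5 kg/s and vapour = 482.5 kg/s.
The evaporator receives (1−α)·1280 of feed at 0.559 water and removes 0.861 of that water:
0.861×0.559×(1−α)×1280 = 482.5
(1−α) = 482.5/616.06 = 0.7832;  α = 0.2168.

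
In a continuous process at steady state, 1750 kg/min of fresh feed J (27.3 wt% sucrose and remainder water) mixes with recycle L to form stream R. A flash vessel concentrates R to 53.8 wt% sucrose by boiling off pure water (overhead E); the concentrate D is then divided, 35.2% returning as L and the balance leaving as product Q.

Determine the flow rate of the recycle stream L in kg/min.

482.4 kg/min

Overall sucrose balance (none leaves overhead): sucrose in fresh feed = sucrose in product, i.e. 1750×0.273 = (1−0.352)·D·0.538.
D = 477.75/(0.538×0.648) = 1370.4 kg/min.
Recycle L = 0.352×1370.4 = 482.38 kg/min.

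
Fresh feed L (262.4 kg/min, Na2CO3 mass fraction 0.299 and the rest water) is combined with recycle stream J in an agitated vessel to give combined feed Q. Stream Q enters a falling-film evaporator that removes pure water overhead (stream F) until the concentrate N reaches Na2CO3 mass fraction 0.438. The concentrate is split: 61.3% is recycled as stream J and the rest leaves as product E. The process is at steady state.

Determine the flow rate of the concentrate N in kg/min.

462.9 kg/min

Overall Na2CO3 balance (none leaves overhead): Na2CO3 in fresh feed = Na2CO3 in product, i.e. 262.4×0.299 = (1−0.613)·N·0.438.
N = 78.458/(0.438×0.387) = 462.86 kg/min.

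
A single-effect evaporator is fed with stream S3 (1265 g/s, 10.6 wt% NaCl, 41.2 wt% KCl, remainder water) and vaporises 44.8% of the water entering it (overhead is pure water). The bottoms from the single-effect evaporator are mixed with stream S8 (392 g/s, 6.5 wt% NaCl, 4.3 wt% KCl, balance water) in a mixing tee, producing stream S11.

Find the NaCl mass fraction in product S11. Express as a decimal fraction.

0.115

Vapour removed = 0.448×0.482×1265 = 273.16 g/s; concentrate = 991.84 g/s.
NaCl reaching the mixer = 134.09 (from concentrate) + 392×0.065 = 159.57 g/s.
Product flow = 991.84 + 392 = 1383.8 g/s; NaCl fraction = 0.115.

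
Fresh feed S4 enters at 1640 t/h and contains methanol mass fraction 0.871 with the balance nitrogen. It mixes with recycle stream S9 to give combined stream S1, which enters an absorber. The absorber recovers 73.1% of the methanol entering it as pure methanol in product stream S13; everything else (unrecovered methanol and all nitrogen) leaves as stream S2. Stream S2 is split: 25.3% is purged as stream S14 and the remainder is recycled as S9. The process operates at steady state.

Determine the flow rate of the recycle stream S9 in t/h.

983.9 t/h

nitrogen enters only via S4 and leaves only via the purge: 1640×0.129 = 0.253×(nitrogen in S2), and the absorber passes all nitrogen, so nitrogen in S1 = nitrogen in S2 = 836.21 t/h.
methanol in S1: m_A = 1640×0.871 + (1−0.253)·(1−0.731)·m_A, so m_A = 1428.4/0.7991 = 1787.7 t/h.
S2 = (1−0.731)×1787.7 + 836.21 = 1317.1 t/h.
Recycle S9 = (1−0.253)×1317.1 = 983.86 t/h.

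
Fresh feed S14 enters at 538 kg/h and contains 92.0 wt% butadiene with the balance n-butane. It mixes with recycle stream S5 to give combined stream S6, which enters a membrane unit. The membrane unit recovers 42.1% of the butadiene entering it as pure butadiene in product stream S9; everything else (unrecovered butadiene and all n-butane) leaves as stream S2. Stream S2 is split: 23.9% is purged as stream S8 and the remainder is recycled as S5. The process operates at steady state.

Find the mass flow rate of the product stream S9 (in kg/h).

butadiene in S6: m_A = 538×0.920 + (1−0.239)·(1−0.421)·m_A, so m_A = 494.96/0.5594 = 884.84 kg/h.
Product S9 = 0.421×884.84 = 372.52 kg/h.

372.5 kg/h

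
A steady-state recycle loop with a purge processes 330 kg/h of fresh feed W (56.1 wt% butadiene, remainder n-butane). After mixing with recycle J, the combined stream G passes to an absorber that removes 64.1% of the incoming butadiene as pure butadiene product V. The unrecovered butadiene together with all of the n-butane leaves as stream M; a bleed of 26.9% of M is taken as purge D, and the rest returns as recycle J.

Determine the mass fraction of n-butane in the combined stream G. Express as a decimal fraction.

n-butane enters only via W and leaves only via the purge: 330×0.439 = 0.269×(n-butane in M), and the absorber passes all n-butane, so n-butane in G = n-butane in M = 538.55 kg/h.
butadiene in G: m_A = 330×0.561 + (1−0.269)·(1−0.641)·m_A, so m_A = 185.13/0.7376 = 251 kg/h.
G = 251 + 538.55 = 789.55 kg/h.
n-butane fraction in G = 538.55/789.55 = 0.6821.

0.6821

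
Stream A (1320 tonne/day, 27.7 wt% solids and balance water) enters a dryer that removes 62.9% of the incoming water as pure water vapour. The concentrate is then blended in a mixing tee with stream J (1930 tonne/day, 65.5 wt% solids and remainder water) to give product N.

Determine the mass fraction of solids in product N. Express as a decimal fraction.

0.6151

Vapour removed = 0.629×0.723×1320 = 600.29 tonne/day; concentrate = 719.71 tonne/day.
solids reaching the mixer = 365.64 (from concentrate) + 1930×0.655 = 1629.8 tonne/day.
Product flow = 719.71 + 1930 = 2649.7 tonne/day; solids fraction = 0.6151.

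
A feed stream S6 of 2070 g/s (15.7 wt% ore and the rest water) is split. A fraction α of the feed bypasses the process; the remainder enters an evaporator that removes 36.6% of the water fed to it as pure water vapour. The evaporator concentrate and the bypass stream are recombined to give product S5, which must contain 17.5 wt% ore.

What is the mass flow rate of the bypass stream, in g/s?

All 2070×0.157 = 324.99 g/s of ore reaches S5, so S5 = 324.99/0.175 = 1857.1 g/s and vapour = 212.91 g/s.
The evaporator receives (1−α)·2070 of feed at 0.843 water and removes 0.366 of that water:
0.366×0.843×(1−α)×2070 = 212.91
(1−α) = 212.91/638.67 = 0.3334;  α = 0.6666.
Bypass flow = 0.6666×2070 = 1379.9 g/s.

1380 g/s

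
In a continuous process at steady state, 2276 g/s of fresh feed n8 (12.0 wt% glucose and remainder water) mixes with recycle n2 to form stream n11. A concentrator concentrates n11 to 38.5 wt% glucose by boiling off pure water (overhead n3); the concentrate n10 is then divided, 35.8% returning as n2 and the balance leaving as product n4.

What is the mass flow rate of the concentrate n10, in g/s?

Overall glucose balance (none leaves overhead): glucose in fresh feed = glucose in product, i.e. 2276×0.120 = (1−0.358)·n10·0.385.
n10 = 273.12/(0.385×0.642) = 1105 g/s.

1105 g/s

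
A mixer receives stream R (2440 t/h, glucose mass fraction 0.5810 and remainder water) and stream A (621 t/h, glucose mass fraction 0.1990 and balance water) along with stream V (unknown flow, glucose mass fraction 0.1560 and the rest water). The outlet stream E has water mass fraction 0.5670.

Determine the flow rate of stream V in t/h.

Let V be the unknown flow. Total out = 3061 + V.
water balance: 1519.8 + 0.844·V = 0.567·(3061 + V)
(0.844 − 0.567)·V = 0.567×3061 − 1519.8 = 215.81
V = 215.81 / 0.277 = 779.08 t/h

779.1 t/h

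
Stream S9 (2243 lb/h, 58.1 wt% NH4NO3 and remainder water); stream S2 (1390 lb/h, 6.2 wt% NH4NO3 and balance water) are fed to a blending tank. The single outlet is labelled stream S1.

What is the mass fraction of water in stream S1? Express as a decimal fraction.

Total flow out = 2243 + 1390 = 3633 lb/h.
water in = 2243×0.419 + 1390×0.938 = 2243.6 lb/h.
water mass fraction in S1 = 2243.6/3633 = 0.618.

0.618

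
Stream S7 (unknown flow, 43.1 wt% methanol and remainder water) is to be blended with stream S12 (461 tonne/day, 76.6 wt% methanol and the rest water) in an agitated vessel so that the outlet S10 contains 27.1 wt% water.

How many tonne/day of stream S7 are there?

Let S7 be the unknown flow. Total out = 461 + S7.
water balance: 107.87 + 0.569·S7 = 0.271·(461 + S7)
(0.569 − 0.271)·S7 = 0.271×461 − 107.87 = 17.057
S7 = 17.057 / 0.298 = 57.238 tonne/day

57.24 tonne/day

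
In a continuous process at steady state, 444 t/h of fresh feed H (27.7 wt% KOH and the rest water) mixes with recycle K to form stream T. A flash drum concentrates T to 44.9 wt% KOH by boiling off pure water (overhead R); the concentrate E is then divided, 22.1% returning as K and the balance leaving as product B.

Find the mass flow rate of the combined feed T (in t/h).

Overall KOH balance (none leaves overhead): KOH in fresh feed = KOH in product, i.e. 444×0.277 = (1−0.221)·E·0.449.
E = 122.99/(0.449×0.779) = 351.62 t/h.
Recycle K = 0.221×351.62 = 77.709 t/h.
Combined feed T = 444 + 77.709 = 521.71 t/h.

521.7 t/h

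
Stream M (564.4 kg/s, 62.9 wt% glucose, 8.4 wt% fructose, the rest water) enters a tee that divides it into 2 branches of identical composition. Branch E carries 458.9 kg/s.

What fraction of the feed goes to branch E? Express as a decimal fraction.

Fraction to E = 458.9/564.4 = 0.8131.

0.813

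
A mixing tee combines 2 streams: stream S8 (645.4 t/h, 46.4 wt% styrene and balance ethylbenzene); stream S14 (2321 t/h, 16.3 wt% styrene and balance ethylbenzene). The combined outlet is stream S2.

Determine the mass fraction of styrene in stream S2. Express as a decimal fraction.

0.2285

Total flow out = 645.4 + 2321 = 2966.4 t/h.
styrene in = 645.4×0.464 + 2321×0.163 = 677.79 t/h.
styrene mass fraction in S2 = 677.79/2966.4 = 0.2285.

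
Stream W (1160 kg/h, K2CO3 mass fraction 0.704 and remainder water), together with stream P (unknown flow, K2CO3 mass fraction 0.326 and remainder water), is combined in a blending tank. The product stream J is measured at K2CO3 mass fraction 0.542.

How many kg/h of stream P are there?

Let P be the unknown flow. Total out = 1160 + P.
K2CO3 balance: 816.64 + 0.326·P = 0.542·(1160 + P)
(0.326 − 0.542)·P = 0.542×1160 − 816.64 = -187.92
P = -187.92 / -0.216 = 870 kg/h

870 kg/h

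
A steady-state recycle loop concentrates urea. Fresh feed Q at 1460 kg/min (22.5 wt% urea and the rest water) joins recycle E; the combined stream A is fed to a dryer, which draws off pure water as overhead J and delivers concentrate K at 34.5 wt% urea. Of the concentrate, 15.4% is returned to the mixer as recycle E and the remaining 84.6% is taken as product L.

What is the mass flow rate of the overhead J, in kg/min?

507.8 kg/min

Overall urea balance (none leaves overhead): urea in fresh feed = urea in product, i.e. 1460×0.225 = (1−0.154)·K·0.345.
K = 328.5/(0.345×0.846) = 1125.5 kg/min.
Recycle E = 0.154×1125.5 = 173.33 kg/min.
Combined feed A = 1460 + 173.33 = 1633.3 kg/min.
Overhead J = A − K = 1633.3 − 1125.5 = 507.83 kg/min.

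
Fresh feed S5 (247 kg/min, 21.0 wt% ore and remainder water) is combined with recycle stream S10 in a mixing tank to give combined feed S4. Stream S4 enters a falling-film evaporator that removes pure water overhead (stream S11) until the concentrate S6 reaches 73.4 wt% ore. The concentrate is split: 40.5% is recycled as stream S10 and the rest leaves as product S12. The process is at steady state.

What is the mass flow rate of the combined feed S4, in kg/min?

Overall ore balance (none leaves overhead): ore in fresh feed = ore in product, i.e. 247×0.210 = (1−0.405)·S6·0.734.
S6 = 51.87/(0.734×0.595) = 118.77 kg/min.
Recycle S10 = 0.405×118.77 = 48.101 kg/min.
Combined feed S4 = 247 + 48.101 = 295.1 kg/min.

295.1 kg/min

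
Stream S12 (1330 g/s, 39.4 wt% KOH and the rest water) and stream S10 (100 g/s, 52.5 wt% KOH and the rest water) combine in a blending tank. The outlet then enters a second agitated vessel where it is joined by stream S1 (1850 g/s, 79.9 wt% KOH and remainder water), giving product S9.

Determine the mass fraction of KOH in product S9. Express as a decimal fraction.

Overall, product flow = 3280 g/s.
KOH in = 1330×0.394 + 100×0.525 + 1850×0.799 = 2054.7 g/s.
KOH fraction in S9 = 0.626.

0.626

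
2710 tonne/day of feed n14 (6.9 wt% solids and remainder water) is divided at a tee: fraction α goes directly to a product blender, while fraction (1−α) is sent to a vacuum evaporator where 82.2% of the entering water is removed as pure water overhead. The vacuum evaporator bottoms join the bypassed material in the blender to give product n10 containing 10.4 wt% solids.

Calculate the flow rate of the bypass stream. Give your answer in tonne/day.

1518 tonne/day

All 2710×0.069 = 186.99 tonne/day of solids reaches n10, so n10 = 186.99/0.104 = 1798 tonne/day and vapour = 912.02 tonne/day.
The evaporator receives (1−α)·2710 of feed at 0.931 water and removes 0.822 of that water:
0.822×0.931×(1−α)×2710 = 912.02
(1−α) = 912.02/2073.9 = 0.4398;  α = 0.5602.
Bypass flow = 0.5602×2710 = 1518.3 tonne/day.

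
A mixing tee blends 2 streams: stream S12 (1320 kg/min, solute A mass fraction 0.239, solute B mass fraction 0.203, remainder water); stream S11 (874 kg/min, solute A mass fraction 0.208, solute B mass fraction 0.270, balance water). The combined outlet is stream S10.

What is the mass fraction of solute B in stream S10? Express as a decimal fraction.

0.230

Total flow out = 1320 + 874 = 2194 kg/min.
solute B in = 1320×0.203 + 874×0.270 = 503.94 kg/min.
solute B mass fraction in S10 = 503.94/2194 = 0.230.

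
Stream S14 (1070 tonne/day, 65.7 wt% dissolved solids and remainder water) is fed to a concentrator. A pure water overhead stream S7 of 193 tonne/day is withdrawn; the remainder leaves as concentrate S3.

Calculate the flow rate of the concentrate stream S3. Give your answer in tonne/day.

877 tonne/day

Concentrate = 1070 − 193 = 877 tonne/day.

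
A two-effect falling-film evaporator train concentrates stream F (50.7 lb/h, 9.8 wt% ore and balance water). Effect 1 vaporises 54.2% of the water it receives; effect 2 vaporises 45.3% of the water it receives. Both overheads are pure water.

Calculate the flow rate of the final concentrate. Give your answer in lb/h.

water in feed = 50.7×0.902 = 45.731 lb/h.
After stage 1: water left = (1−0.542)×45.731 = 20.945; stream total = 25.914 lb/h.
After stage 2: water left = (1−0.453)×20.945 = 11.457; final concentrate = 16.426 lb/h.

16.43 lb/h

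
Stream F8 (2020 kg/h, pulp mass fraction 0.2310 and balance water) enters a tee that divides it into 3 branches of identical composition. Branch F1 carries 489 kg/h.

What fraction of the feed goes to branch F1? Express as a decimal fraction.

0.242

Fraction to F1 = 489/2020 = 0.2421.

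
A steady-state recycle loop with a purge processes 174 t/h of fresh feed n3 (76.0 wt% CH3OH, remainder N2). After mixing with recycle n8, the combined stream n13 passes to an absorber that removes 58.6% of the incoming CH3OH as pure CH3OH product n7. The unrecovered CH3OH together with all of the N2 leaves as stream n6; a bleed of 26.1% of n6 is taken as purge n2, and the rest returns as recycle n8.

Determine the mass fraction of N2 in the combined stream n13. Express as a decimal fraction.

0.456

N2 enters only via n3 and leaves only via the purge: 174×0.240 = 0.261×(N2 in n6), and the absorber passes all N2, so N2 in n13 = N2 in n6 = 160 t/h.
CH3OH in n13: m_A = 174×0.760 + (1−0.261)·(1−0.586)·m_A, so m_A = 132.24/0.6941 = 190.53 t/h.
n13 = 190.53 + 160 = 350.53 t/h.
N2 fraction in n13 = 160/350.53 = 0.456.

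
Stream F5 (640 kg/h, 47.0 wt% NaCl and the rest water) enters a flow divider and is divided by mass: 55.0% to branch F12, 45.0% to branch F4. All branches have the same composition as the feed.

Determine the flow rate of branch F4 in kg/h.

288 kg/h

Branch F4 flow = 0.450×640 = 288 kg/h.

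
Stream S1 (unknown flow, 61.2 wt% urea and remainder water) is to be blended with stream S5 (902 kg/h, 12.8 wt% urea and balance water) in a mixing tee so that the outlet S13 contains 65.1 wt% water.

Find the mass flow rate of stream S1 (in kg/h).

758 kg/h

Let S1 be the unknown flow. Total out = 902 + S1.
water balance: 786.54 + 0.388·S1 = 0.651·(902 + S1)
(0.388 − 0.651)·S1 = 0.651×902 − 786.54 = -199.34
S1 = -199.34 / -0.263 = 757.95 kg/h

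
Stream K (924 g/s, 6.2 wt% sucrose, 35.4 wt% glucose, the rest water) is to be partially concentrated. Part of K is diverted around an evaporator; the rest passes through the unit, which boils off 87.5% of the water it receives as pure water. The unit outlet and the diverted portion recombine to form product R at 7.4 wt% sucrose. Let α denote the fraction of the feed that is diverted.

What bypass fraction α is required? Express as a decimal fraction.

0.683

All 924×0.062 = 57.288 g/s of sucrose reaches R, so R = 57.288/0.074 = 774.16 g/s and vapour = 149.84 g/s.
The evaporator receives (1−α)·924 of feed at 0.584 water and removes 0.875 of that water:
0.875×0.584×(1−α)×924 = 149.84
(1−α) = 149.84/472.16 = 0.3173;  α = 0.6827.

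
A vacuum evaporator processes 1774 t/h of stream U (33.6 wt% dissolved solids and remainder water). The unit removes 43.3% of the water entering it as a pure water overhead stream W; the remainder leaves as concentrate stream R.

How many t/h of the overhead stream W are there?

510 t/h

water entering = 1774×0.664 = 1177.9 t/h; overhead removed = 0.433×1177.9 = 510.05 t/h.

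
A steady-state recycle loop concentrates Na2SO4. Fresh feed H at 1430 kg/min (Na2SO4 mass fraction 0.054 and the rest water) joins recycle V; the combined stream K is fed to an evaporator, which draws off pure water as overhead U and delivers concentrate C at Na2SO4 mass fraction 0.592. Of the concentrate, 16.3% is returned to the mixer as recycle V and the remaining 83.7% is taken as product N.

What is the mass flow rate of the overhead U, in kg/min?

1300 kg/min

Overall Na2SO4 balance (none leaves overhead): Na2SO4 in fresh feed = Na2SO4 in product, i.e. 1430×0.054 = (1−0.163)·C·0.592.
C = 77.22/(0.592×0.837) = 155.84 kg/min.
Recycle V = 0.163×155.84 = 25.402 kg/min.
Combined feed K = 1430 + 25.402 = 1455.4 kg/min.
Overhead U = K − C = 1455.4 − 155.84 = 1299.6 kg/min.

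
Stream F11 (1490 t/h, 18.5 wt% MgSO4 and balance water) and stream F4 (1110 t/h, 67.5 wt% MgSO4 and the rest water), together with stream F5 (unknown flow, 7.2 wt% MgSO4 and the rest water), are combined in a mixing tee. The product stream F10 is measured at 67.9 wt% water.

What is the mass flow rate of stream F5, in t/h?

Let F5 be the unknown flow. Total out = 2600 + F5.
water balance: 1575.1 + 0.928·F5 = 0.679·(2600 + F5)
(0.928 − 0.679)·F5 = 0.679×2600 − 1575.1 = 190.3
F5 = 190.3 / 0.249 = 764.26 t/h

764.3 t/h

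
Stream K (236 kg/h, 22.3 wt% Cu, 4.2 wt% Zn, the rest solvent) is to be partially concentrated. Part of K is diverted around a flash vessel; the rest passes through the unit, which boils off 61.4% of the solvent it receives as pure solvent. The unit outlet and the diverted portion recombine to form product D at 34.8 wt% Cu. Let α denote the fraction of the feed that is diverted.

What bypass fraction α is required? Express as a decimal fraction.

0.204

All 236×0.223 = 52.628 kg/h of Cu reaches D, so D = 52.628/0.348 = 151.23 kg/h and vapour = 84.77 kg/h.
The evaporator receives (1−α)·236 of feed at 0.735 solvent and removes 0.614 of that solvent:
0.614×0.735×(1−α)×236 = 84.77
(1−α) = 84.77/106.5 = 0.7959;  α = 0.2041.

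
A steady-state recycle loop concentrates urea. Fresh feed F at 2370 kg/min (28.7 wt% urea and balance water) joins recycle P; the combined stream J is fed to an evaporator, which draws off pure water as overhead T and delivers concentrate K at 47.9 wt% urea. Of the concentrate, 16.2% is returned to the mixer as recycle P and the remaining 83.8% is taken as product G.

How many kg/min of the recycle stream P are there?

274.5 kg/min

Overall urea balance (none leaves overhead): urea in fresh feed = urea in product, i.e. 2370×0.287 = (1−0.162)·K·0.479.
K = 680.19/(0.479×0.838) = 1694.5 kg/min.
Recycle P = 0.162×1694.5 = 274.51 kg/min.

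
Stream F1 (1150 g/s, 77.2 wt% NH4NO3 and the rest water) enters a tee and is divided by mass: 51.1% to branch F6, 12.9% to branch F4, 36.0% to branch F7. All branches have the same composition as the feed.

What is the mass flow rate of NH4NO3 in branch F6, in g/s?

453.7 g/s

Branch F6 total = 0.511×1150 = 587.65 g/s.
NH4NO3 in F6 = 0.772×587.65 = 453.67 g/s.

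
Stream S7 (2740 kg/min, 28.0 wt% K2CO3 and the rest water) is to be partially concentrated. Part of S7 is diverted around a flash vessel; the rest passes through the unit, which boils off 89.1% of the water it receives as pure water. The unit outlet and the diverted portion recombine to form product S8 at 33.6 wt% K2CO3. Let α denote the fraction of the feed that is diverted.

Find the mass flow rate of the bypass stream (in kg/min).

All 2740×0.280 = 767.2 kg/min of K2CO3 reaches S8, so S8 = 767.2/0.336 = 2283.3 kg/min and vapour = 456.67 kg/min.
The evaporator receives (1−α)·2740 of feed at 0.720 water and removes 0.891 of that water:
0.891×0.720×(1−α)×2740 = 456.67
(1−α) = 456.67/1757.8 = 0.2598;  α = 0.7402.
Bypass flow = 0.7402×2740 = 2028.1 kg/min.

2028 kg/min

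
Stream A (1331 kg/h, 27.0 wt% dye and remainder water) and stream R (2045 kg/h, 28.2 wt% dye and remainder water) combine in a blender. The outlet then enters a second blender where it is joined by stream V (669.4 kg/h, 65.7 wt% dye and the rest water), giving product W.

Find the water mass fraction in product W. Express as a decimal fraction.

Overall, product flow = 4045.4 kg/h.
water in = 1331×0.730 + 2045×0.718 + 669.4×0.343 = 2669.5 kg/h.
water fraction in W = 0.660.

0.660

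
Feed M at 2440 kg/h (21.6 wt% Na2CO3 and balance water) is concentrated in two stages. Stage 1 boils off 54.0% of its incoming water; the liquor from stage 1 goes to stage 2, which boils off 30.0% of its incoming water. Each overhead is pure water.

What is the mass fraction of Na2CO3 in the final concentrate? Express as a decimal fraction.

water in feed = 2440×0.784 = 1913 kg/h.
After stage 1: water left = (1−0.540)×1913 = 879.96; stream total = 1407 kg/h.
After stage 2: water left = (1−0.300)×879.96 = 615.97; final concentrate = 1143 kg/h.
Na2CO3 fraction = 527.04/1143 = 0.461.

0.461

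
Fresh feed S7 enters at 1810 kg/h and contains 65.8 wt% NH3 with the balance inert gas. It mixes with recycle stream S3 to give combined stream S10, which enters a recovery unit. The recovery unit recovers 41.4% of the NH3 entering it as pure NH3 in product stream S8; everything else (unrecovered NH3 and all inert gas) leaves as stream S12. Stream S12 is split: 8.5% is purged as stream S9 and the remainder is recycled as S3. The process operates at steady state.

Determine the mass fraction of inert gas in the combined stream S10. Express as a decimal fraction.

inert gas enters only via S7 and leaves only via the purge: 1810×0.342 = 0.085×(inert gas in S12), and the recovery unit passes all inert gas, so inert gas in S10 = inert gas in S12 = 7282.6 kg/h.
NH3 in S10: m_A = 1810×0.658 + (1−0.085)·(1−0.414)·m_A, so m_A = 1191/0.4638 = 2567.8 kg/h.
S10 = 2567.8 + 7282.6 = 9850.4 kg/h.
inert gas fraction in S10 = 7282.6/9850.4 = 0.739.

0.739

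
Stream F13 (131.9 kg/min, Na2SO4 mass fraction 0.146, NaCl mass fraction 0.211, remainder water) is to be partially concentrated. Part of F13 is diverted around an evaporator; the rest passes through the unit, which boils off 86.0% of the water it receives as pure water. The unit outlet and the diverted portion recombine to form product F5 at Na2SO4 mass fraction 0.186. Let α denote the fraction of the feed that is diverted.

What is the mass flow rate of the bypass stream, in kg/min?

80.6 kg/min

All 131.9×0.146 = 19.257 kg/min of Na2SO4 reaches F5, so F5 = 19.257/0.186 = 103.53 kg/min and vapour = 28.366 kg/min.
The evaporator receives (1−α)·131.9 of feed at 0.643 water and removes 0.860 of that water:
0.860×0.643×(1−α)×131.9 = 28.366
(1−α) = 28.366/72.938 = 0.3889;  α = 0.6111.
Bypass flow = 0.6111×131.9 = 80.604 kg/min.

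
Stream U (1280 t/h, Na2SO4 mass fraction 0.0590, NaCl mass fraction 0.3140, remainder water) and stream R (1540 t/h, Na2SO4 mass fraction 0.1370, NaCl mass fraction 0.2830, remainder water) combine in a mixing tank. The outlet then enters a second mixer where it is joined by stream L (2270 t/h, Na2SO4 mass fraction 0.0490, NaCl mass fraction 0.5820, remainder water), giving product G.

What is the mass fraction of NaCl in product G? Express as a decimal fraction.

0.4241

Overall, product flow = 5090 t/h.
NaCl in = 1280×0.314 + 1540×0.283 + 2270×0.582 = 2158.9 t/h.
NaCl fraction in G = 0.4241.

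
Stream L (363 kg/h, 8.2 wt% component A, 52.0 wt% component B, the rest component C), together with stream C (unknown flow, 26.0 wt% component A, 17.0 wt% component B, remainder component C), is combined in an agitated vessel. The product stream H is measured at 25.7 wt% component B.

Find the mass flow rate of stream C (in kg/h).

Let C be the unknown flow. Total out = 363 + C.
component B balance: 188.76 + 0.170·C = 0.257·(363 + C)
(0.170 − 0.257)·C = 0.257×363 − 188.76 = -95.469
C = -95.469 / -0.087 = 1097.3 kg/h

1097 kg/h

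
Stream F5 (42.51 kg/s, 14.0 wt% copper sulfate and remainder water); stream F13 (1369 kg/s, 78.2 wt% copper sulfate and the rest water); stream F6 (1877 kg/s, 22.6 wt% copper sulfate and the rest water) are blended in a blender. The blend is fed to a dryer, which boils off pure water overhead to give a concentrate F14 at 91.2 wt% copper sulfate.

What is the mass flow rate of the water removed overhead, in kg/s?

copper sulfate entering = 42.51×0.140 + 1369×0.782 + 1877×0.226 = 1500.7 kg/s.
All copper sulfate reports to F14, so F14 = 1500.7/0.912 = 1645.5 kg/s.
Total feed = 3288.5 kg/s; overhead = 3288.5 − 1645.5 = 1643 kg/s.

1643 kg/s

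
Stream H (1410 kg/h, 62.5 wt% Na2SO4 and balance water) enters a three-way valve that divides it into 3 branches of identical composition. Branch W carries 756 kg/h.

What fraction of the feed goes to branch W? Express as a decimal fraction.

0.536

Fraction to W = 756/1410 = 0.5362.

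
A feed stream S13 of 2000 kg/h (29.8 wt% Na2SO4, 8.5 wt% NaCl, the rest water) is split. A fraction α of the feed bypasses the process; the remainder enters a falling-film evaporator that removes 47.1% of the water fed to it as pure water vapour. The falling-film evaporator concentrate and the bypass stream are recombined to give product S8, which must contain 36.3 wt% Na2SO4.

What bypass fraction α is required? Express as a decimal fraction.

0.384

All 2000×0.298 = 596 kg/h of Na2SO4 reaches S8, so S8 = 596/0.363 = 1641.9 kg/h and vapour = 358.13 kg/h.
The evaporator receives (1−α)·2000 of feed at 0.617 water and removes 0.471 of that water:
0.471×0.617×(1−α)×2000 = 358.13
(1−α) = 358.13/581.21 = 0.6162;  α = 0.3838.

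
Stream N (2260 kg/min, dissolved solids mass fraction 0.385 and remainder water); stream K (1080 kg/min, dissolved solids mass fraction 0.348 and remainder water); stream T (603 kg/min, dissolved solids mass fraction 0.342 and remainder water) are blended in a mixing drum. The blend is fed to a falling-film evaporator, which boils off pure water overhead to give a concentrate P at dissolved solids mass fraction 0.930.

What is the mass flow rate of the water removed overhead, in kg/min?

2382 kg/min

dissolved solids entering = 2260×0.385 + 1080×0.348 + 603×0.342 = 1452.2 kg/min.
All dissolved solids reports to P, so P = 1452.2/0.930 = 1561.5 kg/min.
Total feed = 3943 kg/min; overhead = 3943 − 1561.5 = 2381.5 kg/min.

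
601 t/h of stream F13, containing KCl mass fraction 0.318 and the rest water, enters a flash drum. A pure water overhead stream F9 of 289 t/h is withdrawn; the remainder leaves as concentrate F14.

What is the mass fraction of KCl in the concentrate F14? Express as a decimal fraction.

KCl is not removed: 601×0.318 = 191.12 t/h of KCl enters F14.
Concentrate = 601 − 289 = 312 t/h.
Mass fraction = 191.12/312 = 0.613.

0.613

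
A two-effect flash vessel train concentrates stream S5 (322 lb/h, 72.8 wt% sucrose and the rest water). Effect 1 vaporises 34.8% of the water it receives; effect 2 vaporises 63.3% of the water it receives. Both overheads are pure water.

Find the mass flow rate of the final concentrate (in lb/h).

255.4 lb/h

water in feed = 322×0.272 = 87.584 lb/h.
After stage 1: water left = (1−0.348)×87.584 = 57.105; stream total = 291.52 lb/h.
After stage 2: water left = (1−0.633)×57.105 = 20.957; final concentrate = 255.37 lb/h.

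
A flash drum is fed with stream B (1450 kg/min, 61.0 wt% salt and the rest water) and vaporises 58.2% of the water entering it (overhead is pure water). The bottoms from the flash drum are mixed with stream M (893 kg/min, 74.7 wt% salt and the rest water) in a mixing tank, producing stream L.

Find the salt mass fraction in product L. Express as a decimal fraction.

Vapour removed = 0.582×0.390×1450 = 329.12 kg/min; concentrate = 1120.9 kg/min.
salt reaching the mixer = 884.5 (from concentrate) + 893×0.747 = 1551.6 kg/min.
Product flow = 1120.9 + 893 = 2013.9 kg/min; salt fraction = 0.7704.

0.7704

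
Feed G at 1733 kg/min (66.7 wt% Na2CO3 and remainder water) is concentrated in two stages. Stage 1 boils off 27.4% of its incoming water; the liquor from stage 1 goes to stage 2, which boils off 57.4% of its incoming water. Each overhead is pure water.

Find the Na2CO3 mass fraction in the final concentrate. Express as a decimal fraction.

water in feed = 1733×0.333 = 577.09 kg/min.
After stage 1: water left = (1−0.274)×577.09 = 418.97; stream total = 1574.9 kg/min.
After stage 2: water left = (1−0.574)×418.97 = 178.48; final concentrate = 1334.4 kg/min.
Na2CO3 fraction = 1155.9/1334.4 = 0.866.

0.866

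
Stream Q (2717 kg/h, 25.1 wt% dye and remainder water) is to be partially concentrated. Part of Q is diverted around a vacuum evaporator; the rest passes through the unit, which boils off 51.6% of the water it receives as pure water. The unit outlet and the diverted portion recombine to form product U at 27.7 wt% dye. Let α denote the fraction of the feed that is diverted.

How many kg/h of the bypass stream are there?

All 2717×0.251 = 681.97 kg/h of dye reaches U, so U = 681.97/0.277 = 2462 kg/h and vapour = 255.03 kg/h.
The evaporator receives (1−α)·2717 of feed at 0.749 water and removes 0.516 of that water:
0.516×0.749×(1−α)×2717 = 255.03
(1−α) = 255.03/1050.1 = 0.2429;  α = 0.7571.
Bypass flow = 0.7571×2717 = 2057.1 kg/h.

2057 kg/h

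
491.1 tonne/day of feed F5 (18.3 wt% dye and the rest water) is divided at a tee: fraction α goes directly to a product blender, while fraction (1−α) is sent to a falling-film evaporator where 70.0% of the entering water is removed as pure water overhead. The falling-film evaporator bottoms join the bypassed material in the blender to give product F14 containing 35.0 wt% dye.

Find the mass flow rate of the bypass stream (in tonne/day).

All 491.1×0.183 = 89.871 tonne/day of dye reaches F14, so F14 = 89.871/0.350 = 256.78 tonne/day and vapour = 234.32 tonne/day.
The evaporator receives (1−α)·491.1 of feed at 0.817 water and removes 0.700 of that water:
0.700×0.817×(1−α)×491.1 = 234.32
(1−α) = 234.32/280.86 = 0.8343;  α = 0.1657.
Bypass flow = 0.1657×491.1 = 81.37 tonne/day.

81.37 tonne/day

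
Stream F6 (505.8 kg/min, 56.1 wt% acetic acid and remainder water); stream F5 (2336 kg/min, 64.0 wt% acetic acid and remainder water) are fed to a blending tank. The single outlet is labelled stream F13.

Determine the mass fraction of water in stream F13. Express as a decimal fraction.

0.3741

Total flow out = 505.8 + 2336 = 2841.8 kg/min.
water in = 505.8×0.439 + 2336×0.360 = 1063 kg/min.
water mass fraction in F13 = 1063/2841.8 = 0.3741.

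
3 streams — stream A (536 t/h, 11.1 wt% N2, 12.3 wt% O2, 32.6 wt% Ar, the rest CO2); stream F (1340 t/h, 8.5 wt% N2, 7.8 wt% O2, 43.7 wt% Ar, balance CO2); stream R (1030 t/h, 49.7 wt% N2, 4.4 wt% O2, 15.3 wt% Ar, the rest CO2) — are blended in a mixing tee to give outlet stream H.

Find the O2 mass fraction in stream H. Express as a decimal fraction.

0.074

Total flow out = 536 + 1340 + 1030 = 2906 t/h.
O2 in = 536×0.123 + 1340×0.078 + 1030×0.044 = 215.77 t/h.
O2 mass fraction in H = 215.77/2906 = 0.074.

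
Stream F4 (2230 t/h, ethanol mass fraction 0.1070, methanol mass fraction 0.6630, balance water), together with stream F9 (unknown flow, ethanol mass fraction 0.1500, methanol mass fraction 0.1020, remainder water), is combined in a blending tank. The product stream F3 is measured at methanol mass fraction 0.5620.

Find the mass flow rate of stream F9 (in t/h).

489.6 t/h

Let F9 be the unknown flow. Total out = 2230 + F9.
methanol balance: 1478.5 + 0.102·F9 = 0.562·(2230 + F9)
(0.102 − 0.562)·F9 = 0.562×2230 − 1478.5 = -225.23
F9 = -225.23 / -0.460 = 489.63 t/h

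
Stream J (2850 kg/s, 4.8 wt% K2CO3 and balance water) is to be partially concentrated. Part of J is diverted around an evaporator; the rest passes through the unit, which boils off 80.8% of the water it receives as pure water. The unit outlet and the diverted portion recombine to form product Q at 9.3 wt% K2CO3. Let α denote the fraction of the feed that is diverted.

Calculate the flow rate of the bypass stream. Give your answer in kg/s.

All 2850×0.048 = 136.8 kg/s of K2CO3 reaches Q, so Q = 136.8/0.093 = 1471 kg/s and vapour = 1379 kg/s.
The evaporator receives (1−α)·2850 of feed at 0.952 water and removes 0.808 of that water:
0.808×0.952×(1−α)×2850 = 1379
(1−α) = 1379/2192.3 = 0.6290;  α = 0.3710.
Bypass flow = 0.3710×2850 = 1057.2 kg/s.

1057 kg/s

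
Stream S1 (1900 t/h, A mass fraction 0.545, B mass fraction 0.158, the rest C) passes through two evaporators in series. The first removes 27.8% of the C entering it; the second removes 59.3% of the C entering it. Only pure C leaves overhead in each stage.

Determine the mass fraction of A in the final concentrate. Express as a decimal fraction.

0.690

C in feed = 1900×0.297 = 564.3 t/h.
After stage 1: C left = (1−0.278)×564.3 = 407.42; stream total = 1743.1 t/h.
After stage 2: C left = (1−0.593)×407.42 = 165.82; final concentrate = 1501.5 t/h.
A fraction = 1035.5/1501.5 = 0.690.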